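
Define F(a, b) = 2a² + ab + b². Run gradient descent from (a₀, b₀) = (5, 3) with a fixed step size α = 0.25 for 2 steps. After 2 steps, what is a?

-0.0625

∇F = (4a + b, a + 2b)
(a₁, b₁) = (5, 3) − 0.25·(23, 11) = (-0.75, 0.25)
(a₂, b₂) = (-0.75, 0.25) − 0.25·(-2.75, -0.25) = (-0.0625, 0.3125)
a = -0.0625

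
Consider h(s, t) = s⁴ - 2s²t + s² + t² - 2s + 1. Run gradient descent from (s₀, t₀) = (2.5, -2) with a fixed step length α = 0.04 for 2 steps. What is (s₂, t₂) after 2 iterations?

(-0.44456192, -1.165088)

∇h = (4s³ - 4st + 2s - 2, -2s² + 2t)
(s₁, t₁) = (2.5, -2) − 0.04·(85.5, -16.5) = (-0.92, -1.34)
(s₂, t₂) = (-0.92, -1.34) − 0.04·(-11.885952, -4.3728) = (-0.44456192, -1.165088)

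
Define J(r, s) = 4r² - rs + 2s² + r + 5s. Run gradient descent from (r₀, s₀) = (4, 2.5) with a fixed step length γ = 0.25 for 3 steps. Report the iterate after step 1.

(-3.625, -0.25)

∇J = (8r - s + 1, -r + 4s + 5)
Step 1: at (4, 2.5), ∇J = (30.5, 11) → (4, 2.5) − 0.25·(30.5, 11) = (-3.625, -0.25)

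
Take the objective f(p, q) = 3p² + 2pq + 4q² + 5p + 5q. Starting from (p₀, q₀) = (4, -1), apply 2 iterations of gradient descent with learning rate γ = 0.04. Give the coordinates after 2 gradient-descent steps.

(2.1152, -1.2496)

∇f = (6p + 2q + 5, 2p + 8q + 5)
(p₁, q₁) = (4, -1) − 0.04·(27, 5) = (2.92, -1.2)
(p₂, q₂) = (2.92, -1.2) − 0.04·(20.12, 1.24) = (2.1152, -1.2496)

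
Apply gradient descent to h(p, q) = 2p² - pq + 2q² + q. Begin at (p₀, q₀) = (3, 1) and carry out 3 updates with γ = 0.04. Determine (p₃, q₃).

∇h = (4p - q, -p + 4q + 1)
Step 1: at (3, 1), ∇h = (11, 2) → (3, 1) − 0.04·(11, 2) = (2.56, 0.92)
Step 2: at (2.56, 0.92), ∇h = (9.32, 2.12) → (2.56, 0.92) − 0.04·(9.32, 2.12) = (2.1872, 0.8352)
Step 3: at (2.1872, 0.8352), ∇h = (7.9136, 2.1536) → (2.1872, 0.8352) − 0.04·(7.9136, 2.1536) = (1.870656, 0.749056)

(1.870656, 0.749056)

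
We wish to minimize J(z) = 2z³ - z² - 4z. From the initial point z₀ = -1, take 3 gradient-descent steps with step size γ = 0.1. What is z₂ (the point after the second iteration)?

J′(z) = 6z² - 2z - 4
z₁ = -1 − 0.1·4 = -1.4
z₂ = -1.4 − 0.1·10.56 = -2.456

-2.456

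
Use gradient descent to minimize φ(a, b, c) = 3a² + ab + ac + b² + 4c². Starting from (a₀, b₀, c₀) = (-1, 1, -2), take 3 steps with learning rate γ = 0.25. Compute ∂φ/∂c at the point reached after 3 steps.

∇φ = (6a + b + c, a + 2b, a + 8c)
Step 1: at (-1, 1, -2), ∇φ = (-7, 1, -17) → (-1, 1, -2) − 0.25·(-7, 1, -17) = (0.75, 0.75, 2.25)
Step 2: at (0.75, 0.75, 2.25), ∇φ = (7.5, 2.25, 18.75) → (0.75, 0.75, 2.25) − 0.25·(7.5, 2.25, 18.75) = (-1.125, 0.1875, -2.4375)
Step 3: at (-1.125, 0.1875, -2.4375), ∇φ = (-9, -0.75, -20.625) → (-1.125, 0.1875, -2.4375) − 0.25·(-9, -0.75, -20.625) = (1.125, 0.375, 2.71875)
∂φ/∂c at (1.125, 0.375, 2.71875) = 22.875

22.875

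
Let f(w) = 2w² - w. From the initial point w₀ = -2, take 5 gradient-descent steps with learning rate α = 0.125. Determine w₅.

0.1796875

f′(w) = 4w - 1
Step 1: f′(-2) = -9; w₁ = -2 − 0.125·(-9) = -0.875
Step 2: f′(-0.875) = -4.5; w₂ = -0.875 − 0.125·(-4.5) = -0.3125
Step 3: f′(-0.3125) = -2.25; w₃ = -0.3125 − 0.125·(-2.25) = -0.03125
Step 4: f′(-0.03125) = -1.125; w₄ = -0.03125 − 0.125·(-1.125) = 0.109375
Step 5: f′(0.109375) = -0.5625; w₅ = 0.109375 − 0.125·(-0.5625) = 0.1796875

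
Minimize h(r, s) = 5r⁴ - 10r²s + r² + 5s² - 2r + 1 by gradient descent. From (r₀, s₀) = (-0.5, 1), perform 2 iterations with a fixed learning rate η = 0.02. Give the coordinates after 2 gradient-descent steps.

∇h = (20r³ - 20rs + 2r - 2, -10r² + 10s)
(r₁, s₁) = (-0.5, 1) − 0.02·(4.5, 7.5) = (-0.59, 0.85)
(r₂, s₂) = (-0.59, 0.85) − 0.02·(2.74242, 5.019) = (-0.6448484, 0.74962)

(-0.6448484, 0.74962)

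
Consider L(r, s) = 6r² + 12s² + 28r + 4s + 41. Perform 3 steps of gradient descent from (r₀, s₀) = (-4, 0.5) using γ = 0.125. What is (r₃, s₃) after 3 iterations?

∇L = (12r + 28, 24s + 4)
(r₁, s₁) = (-4, 0.5) − 0.125·(-20, 16) = (-1.5, -1.5)
(r₂, s₂) = (-1.5, -1.5) − 0.125·(10, -32) = (-2.75, 2.5)
(r₃, s₃) = (-2.75, 2.5) − 0.125·(-5, 64) = (-2.125, -5.5)

(-2.125, -5.5)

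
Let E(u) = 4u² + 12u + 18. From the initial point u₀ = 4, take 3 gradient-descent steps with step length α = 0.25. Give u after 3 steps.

E′(u) = 8u + 12
Step 1: E′(4) = 44; u₁ = 4 − 0.25·44 = -7
Step 2: E′(-7) = -44; u₂ = -7 − 0.25·(-44) = 4
Step 3: E′(4) = 44; u₃ = 4 − 0.25·44 = -7

-7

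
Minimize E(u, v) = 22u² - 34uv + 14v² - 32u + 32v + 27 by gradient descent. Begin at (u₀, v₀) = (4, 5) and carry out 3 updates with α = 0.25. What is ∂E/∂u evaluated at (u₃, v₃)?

156925.5

∇E = (44u - 34v - 32, -34u + 28v + 32)
(u₁, v₁) = (4, 5) − 0.25·(-26, 36) = (10.5, -4)
(u₂, v₂) = (10.5, -4) − 0.25·(566, -437) = (-131, 105.25)
(u₃, v₃) = (-131, 105.25) − 0.25·(-9374.5, 7433) = (2212.625, -1753)
∂E/∂u at (2212.625, -1753) = 156925.5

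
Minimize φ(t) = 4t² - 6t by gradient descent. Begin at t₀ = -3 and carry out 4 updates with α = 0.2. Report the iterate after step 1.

3

φ′(t) = 8t - 6
t₁ = -3 − 0.2·(-30) = 3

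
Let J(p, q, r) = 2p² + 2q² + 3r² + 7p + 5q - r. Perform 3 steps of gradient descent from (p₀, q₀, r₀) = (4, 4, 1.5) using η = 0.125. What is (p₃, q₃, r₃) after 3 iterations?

(-1.03125, -0.59375, 0.1875)

∇J = (4p + 7, 4q + 5, 6r - 1)
Step 1: at (4, 4, 1.5), ∇J = (23, 21, 8) → (4, 4, 1.5) − 0.125·(23, 21, 8) = (1.125, 1.375, 0.5)
Step 2: at (1.125, 1.375, 0.5), ∇J = (11.5, 10.5, 2) → (1.125, 1.375, 0.5) − 0.125·(11.5, 10.5, 2) = (-0.3125, 0.0625, 0.25)
Step 3: at (-0.3125, 0.0625, 0.25), ∇J = (5.75, 5.25, 0.5) → (-0.3125, 0.0625, 0.25) − 0.125·(5.75, 5.25, 0.5) = (-1.03125, -0.59375, 0.1875)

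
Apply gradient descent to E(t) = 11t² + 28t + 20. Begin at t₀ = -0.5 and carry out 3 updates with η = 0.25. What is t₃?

-71.6875

E′(t) = 22t + 28
Step 1: E′(-0.5) = 17; t₁ = -0.5 − 0.25·17 = -4.75
Step 2: E′(-4.75) = -76.5; t₂ = -4.75 − 0.25·(-76.5) = 14.375
Step 3: E′(14.375) = 344.25; t₃ = 14.375 − 0.25·344.25 = -71.6875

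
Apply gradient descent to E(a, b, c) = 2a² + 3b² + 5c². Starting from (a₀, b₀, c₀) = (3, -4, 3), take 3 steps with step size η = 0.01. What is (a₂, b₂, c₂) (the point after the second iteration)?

∇E = (4a, 6b, 10c)
Step 1: at (3, -4, 3), ∇E = (12, -24, 30) → (3, -4, 3) − 0.01·(12, -24, 30) = (2.88, -3.76, 2.7)
Step 2: at (2.88, -3.76, 2.7), ∇E = (11.52, -22.56, 27) → (2.88, -3.76, 2.7) − 0.01·(11.52, -22.56, 27) = (2.7648, -3.5344, 2.43)

(2.7648, -3.5344, 2.43)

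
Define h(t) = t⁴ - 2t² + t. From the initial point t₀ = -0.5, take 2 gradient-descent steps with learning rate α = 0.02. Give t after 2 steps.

-0.60069

h′(t) = 4t³ - 4t + 1
t₁ = -0.5 − 0.02·2.5 = -0.55
t₂ = -0.55 − 0.02·2.5345 = -0.60069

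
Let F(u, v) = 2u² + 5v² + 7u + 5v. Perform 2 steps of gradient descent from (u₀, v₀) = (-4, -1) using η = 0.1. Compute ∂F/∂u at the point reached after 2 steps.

-3.24

∇F = (4u + 7, 10v + 5)
Step 1: at (-4, -1), ∇F = (-9, -5) → (-4, -1) − 0.1·(-9, -5) = (-3.1, -0.5)
Step 2: at (-3.1, -0.5), ∇F = (-5.4, 0) → (-3.1, -0.5) − 0.1·(-5.4, 0) = (-2.56, -0.5)
∂F/∂u at (-2.56, -0.5) = -3.24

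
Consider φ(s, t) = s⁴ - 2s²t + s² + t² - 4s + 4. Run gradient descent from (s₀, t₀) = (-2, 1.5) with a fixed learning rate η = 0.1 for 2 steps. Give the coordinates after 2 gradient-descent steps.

(1.4752, 1.728)

∇φ = (4s³ - 4st + 2s - 4, -2s² + 2t)
(s₁, t₁) = (-2, 1.5) − 0.1·(-28, -5) = (0.8, 2)
(s₂, t₂) = (0.8, 2) − 0.1·(-6.752, 2.72) = (1.4752, 1.728)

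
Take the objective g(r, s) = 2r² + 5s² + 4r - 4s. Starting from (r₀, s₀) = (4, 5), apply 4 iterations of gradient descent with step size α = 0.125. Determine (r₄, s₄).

(-0.6875, 0.41796875)

∇g = (4r + 4, 10s - 4)
Step 1: at (4, 5), ∇g = (20, 46) → (4, 5) − 0.125·(20, 46) = (1.5, -0.75)
Step 2: at (1.5, -0.75), ∇g = (10, -11.5) → (1.5, -0.75) − 0.125·(10, -11.5) = (0.25, 0.6875)
Step 3: at (0.25, 0.6875), ∇g = (5, 2.875) → (0.25, 0.6875) − 0.125·(5, 2.875) = (-0.375, 0.328125)
Step 4: at (-0.375, 0.328125), ∇g = (2.5, -0.71875) → (-0.375, 0.328125) − 0.125·(2.5, -0.71875) = (-0.6875, 0.41796875)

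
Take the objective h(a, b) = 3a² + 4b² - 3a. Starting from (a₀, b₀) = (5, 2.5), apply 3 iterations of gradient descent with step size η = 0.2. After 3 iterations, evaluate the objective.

∇h = (6a - 3, 8b)
Step 1: at (5, 2.5), ∇h = (27, 20) → (5, 2.5) − 0.2·(27, 20) = (-0.4, -1.5)
Step 2: at (-0.4, -1.5), ∇h = (-5.4, -12) → (-0.4, -1.5) − 0.2·(-5.4, -12) = (0.68, 0.9)
Step 3: at (0.68, 0.9), ∇h = (1.08, 7.2) → (0.68, 0.9) − 0.2·(1.08, 7.2) = (0.464, -0.54)
h(0.464, -0.54) = 0.420288

0.420288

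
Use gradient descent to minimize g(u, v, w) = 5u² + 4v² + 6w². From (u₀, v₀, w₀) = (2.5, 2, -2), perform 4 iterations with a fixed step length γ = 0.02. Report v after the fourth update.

0.99574272

∇g = (10u, 8v, 12w)
(u₁, v₁, w₁) = (2.5, 2, -2) − 0.02·(25, 16, -24) = (2, 1.68, -1.52)
(u₂, v₂, w₂) = (2, 1.68, -1.52) − 0.02·(20, 13.44, -18.24) = (1.6, 1.4112, -1.1552)
(u₃, v₃, w₃) = (1.6, 1.4112, -1.1552) − 0.02·(16, 11.2896, -13.8624) = (1.28, 1.185408, -0.877952)
(u₄, v₄, w₄) = (1.28, 1.185408, -0.877952) − 0.02·(12.8, 9.483264, -10.535424) = (1.024, 0.99574272, -0.66724352)
v = 0.99574272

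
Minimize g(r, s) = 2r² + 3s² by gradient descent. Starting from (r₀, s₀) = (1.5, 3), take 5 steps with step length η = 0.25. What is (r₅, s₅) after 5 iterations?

(0, -0.09375)

∇g = (4r, 6s)
(r₁, s₁) = (1.5, 3) − 0.25·(6, 18) = (0, -1.5)
(r₂, s₂) = (0, -1.5) − 0.25·(0, -9) = (0, 0.75)
(r₃, s₃) = (0, 0.75) − 0.25·(0, 4.5) = (0, -0.375)
(r₄, s₄) = (0, -0.375) − 0.25·(0, -2.25) = (0, 0.1875)
(r₅, s₅) = (0, 0.1875) − 0.25·(0, 1.125) = (0, -0.09375)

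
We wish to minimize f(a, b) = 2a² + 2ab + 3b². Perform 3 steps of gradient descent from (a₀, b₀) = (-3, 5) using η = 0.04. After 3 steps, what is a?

-2.59616

∇f = (4a + 2b, 2a + 6b)
Step 1: at (-3, 5), ∇f = (-2, 24) → (-3, 5) − 0.04·(-2, 24) = (-2.92, 4.04)
Step 2: at (-2.92, 4.04), ∇f = (-3.6, 18.4) → (-2.92, 4.04) − 0.04·(-3.6, 18.4) = (-2.776, 3.304)
Step 3: at (-2.776, 3.304), ∇f = (-4.496, 14.272) → (-2.776, 3.304) − 0.04·(-4.496, 14.272) = (-2.59616, 2.73312)
a = -2.59616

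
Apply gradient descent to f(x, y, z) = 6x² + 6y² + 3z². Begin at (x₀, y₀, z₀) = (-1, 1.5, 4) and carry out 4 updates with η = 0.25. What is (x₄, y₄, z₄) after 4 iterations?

∇f = (12x, 12y, 6z)
(x₁, y₁, z₁) = (-1, 1.5, 4) − 0.25·(-12, 18, 24) = (2, -3, -2)
(x₂, y₂, z₂) = (2, -3, -2) − 0.25·(24, -36, -12) = (-4, 6, 1)
(x₃, y₃, z₃) = (-4, 6, 1) − 0.25·(-48, 72, 6) = (8, -12, -0.5)
(x₄, y₄, z₄) = (8, -12, -0.5) − 0.25·(96, -144, -3) = (-16, 24, 0.25)

(-16, 24, 0.25)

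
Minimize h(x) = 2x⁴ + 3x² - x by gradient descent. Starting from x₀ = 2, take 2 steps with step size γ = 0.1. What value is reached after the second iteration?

h′(x) = 8x³ + 6x - 1
x₁ = 2 − 0.1·75 = -5.5
x₂ = -5.5 − 0.1·(-1365) = 131

131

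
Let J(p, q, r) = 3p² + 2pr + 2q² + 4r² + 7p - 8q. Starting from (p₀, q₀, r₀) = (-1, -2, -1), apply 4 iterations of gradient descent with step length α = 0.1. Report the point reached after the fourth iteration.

∇J = (6p + 2r + 7, 4q - 8, 2p + 8r)
(p₁, q₁, r₁) = (-1, -2, -1) − 0.1·(-1, -16, -10) = (-0.9, -0.4, 0)
(p₂, q₂, r₂) = (-0.9, -0.4, 0) − 0.1·(1.6, -9.6, -1.8) = (-1.06, 0.56, 0.18)
(p₃, q₃, r₃) = (-1.06, 0.56, 0.18) − 0.1·(1, -5.76, -0.68) = (-1.16, 1.136, 0.248)
(p₄, q₄, r₄) = (-1.16, 1.136, 0.248) − 0.1·(0.536, -3.456, -0.336) = (-1.2136, 1.4816, 0.2816)

(-1.2136, 1.4816, 0.2816)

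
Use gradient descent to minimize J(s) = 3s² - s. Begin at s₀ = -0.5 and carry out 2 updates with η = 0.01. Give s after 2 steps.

-0.4224

J′(s) = 6s - 1
s₁ = -0.5 − 0.01·(-4) = -0.46
s₂ = -0.46 − 0.01·(-3.76) = -0.4224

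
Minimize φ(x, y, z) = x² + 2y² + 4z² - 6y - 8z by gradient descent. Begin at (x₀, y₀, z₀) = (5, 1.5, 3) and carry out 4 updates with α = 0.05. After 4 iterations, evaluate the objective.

∇φ = (2x, 4y - 6, 8z - 8)
(x₁, y₁, z₁) = (5, 1.5, 3) − 0.05·(10, 0, 16) = (4.5, 1.5, 2.2)
(x₂, y₂, z₂) = (4.5, 1.5, 2.2) − 0.05·(9, 0, 9.6) = (4.05, 1.5, 1.72)
(x₃, y₃, z₃) = (4.05, 1.5, 1.72) − 0.05·(8.1, 0, 5.76) = (3.645, 1.5, 1.432)
(x₄, y₄, z₄) = (3.645, 1.5, 1.432) − 0.05·(7.29, 0, 3.456) = (3.2805, 1.5, 1.2592)
φ(3.2805, 1.5, 1.2592) = 2.53041881

2.53041881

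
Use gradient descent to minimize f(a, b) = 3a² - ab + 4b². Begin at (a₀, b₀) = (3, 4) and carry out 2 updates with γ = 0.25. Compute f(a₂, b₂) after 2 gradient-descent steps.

41.76953125

∇f = (6a - b, -a + 8b)
(a₁, b₁) = (3, 4) − 0.25·(14, 29) = (-0.5, -3.25)
(a₂, b₂) = (-0.5, -3.25) − 0.25·(0.25, -25.5) = (-0.5625, 3.125)
f(-0.5625, 3.125) = 41.76953125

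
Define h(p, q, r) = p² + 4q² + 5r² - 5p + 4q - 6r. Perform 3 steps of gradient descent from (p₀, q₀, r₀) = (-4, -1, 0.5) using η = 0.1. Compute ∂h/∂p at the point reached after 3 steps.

∇h = (2p - 5, 8q + 4, 10r - 6)
(p₁, q₁, r₁) = (-4, -1, 0.5) − 0.1·(-13, -4, -1) = (-2.7, -0.6, 0.6)
(p₂, q₂, r₂) = (-2.7, -0.6, 0.6) − 0.1·(-10.4, -0.8, 0) = (-1.66, -0.52, 0.6)
(p₃, q₃, r₃) = (-1.66, -0.52, 0.6) − 0.1·(-8.32, -0.16, 0) = (-0.828, -0.504, 0.6)
∂h/∂p at (-0.828, -0.504, 0.6) = -6.656

-6.656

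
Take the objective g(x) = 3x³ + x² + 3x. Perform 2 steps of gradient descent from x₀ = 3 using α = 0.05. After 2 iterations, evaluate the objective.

g′(x) = 9x² + 2x + 3
x₁ = 3 − 0.05·90 = -1.5
x₂ = -1.5 − 0.05·20.25 = -2.5125
g(-2.5125) = -48.806490234375

-48.806490234375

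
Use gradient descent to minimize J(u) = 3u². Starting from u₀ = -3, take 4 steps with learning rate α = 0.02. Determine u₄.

-1.79908608

J′(u) = 6u
Step 1: J′(-3) = -18; u₁ = -3 − 0.02·(-18) = -2.64
Step 2: J′(-2.64) = -15.84; u₂ = -2.64 − 0.02·(-15.84) = -2.3232
Step 3: J′(-2.3232) = -13.9392; u₃ = -2.3232 − 0.02·(-13.9392) = -2.044416
Step 4: J′(-2.044416) = -12.266496; u₄ = -2.044416 − 0.02·(-12.266496) = -1.79908608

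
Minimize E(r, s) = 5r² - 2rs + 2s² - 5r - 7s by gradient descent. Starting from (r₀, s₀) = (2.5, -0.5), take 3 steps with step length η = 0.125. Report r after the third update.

0.75

∇E = (10r - 2s - 5, -2r + 4s - 7)
(r₁, s₁) = (2.5, -0.5) − 0.125·(21, -14) = (-0.125, 1.25)
(r₂, s₂) = (-0.125, 1.25) − 0.125·(-8.75, -1.75) = (0.96875, 1.46875)
(r₃, s₃) = (0.96875, 1.46875) − 0.125·(1.75, -3.0625) = (0.75, 1.8515625)
r = 0.75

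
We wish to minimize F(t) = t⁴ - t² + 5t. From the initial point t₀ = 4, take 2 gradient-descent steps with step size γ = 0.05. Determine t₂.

F′(t) = 4t³ - 2t + 5
Step 1: F′(4) = 253; t₁ = 4 − 0.05·253 = -8.65
Step 2: F′(-8.65) = -2566.5585; t₂ = -8.65 − 0.05·(-2566.5585) = 119.677925

119.677925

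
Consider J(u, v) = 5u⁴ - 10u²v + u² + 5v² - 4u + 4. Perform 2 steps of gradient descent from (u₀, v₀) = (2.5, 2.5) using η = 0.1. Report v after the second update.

267.3225

∇J = (20u³ - 20uv + 2u - 4, -10u² + 10v)
Step 1: at (2.5, 2.5), ∇J = (188.5, -37.5) → (2.5, 2.5) − 0.1·(188.5, -37.5) = (-16.35, 6.25)
Step 2: at (-16.35, 6.25), ∇J = (-85407.4075, -2610.725) → (-16.35, 6.25) − 0.1·(-85407.4075, -2610.725) = (8524.39075, 267.3225)
v = 267.3225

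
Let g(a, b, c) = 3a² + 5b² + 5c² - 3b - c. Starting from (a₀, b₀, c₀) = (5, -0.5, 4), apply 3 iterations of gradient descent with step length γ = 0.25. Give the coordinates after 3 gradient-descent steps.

(-0.625, 3, -13.0625)

∇g = (6a, 10b - 3, 10c - 1)
(a₁, b₁, c₁) = (5, -0.5, 4) − 0.25·(30, -8, 39) = (-2.5, 1.5, -5.75)
(a₂, b₂, c₂) = (-2.5, 1.5, -5.75) − 0.25·(-15, 12, -58.5) = (1.25, -1.5, 8.875)
(a₃, b₃, c₃) = (1.25, -1.5, 8.875) − 0.25·(7.5, -18, 87.75) = (-0.625, 3, -13.0625)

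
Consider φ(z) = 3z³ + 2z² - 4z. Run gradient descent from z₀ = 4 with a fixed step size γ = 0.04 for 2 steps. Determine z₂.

φ′(z) = 9z² + 4z - 4
Step 1: φ′(4) = 156; z₁ = 4 − 0.04·156 = -2.24
Step 2: φ′(-2.24) = 32.1984; z₂ = -2.24 − 0.04·32.1984 = -3.527936

-3.527936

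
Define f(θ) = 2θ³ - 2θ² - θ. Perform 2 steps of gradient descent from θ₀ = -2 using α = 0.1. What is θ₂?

f′(θ) = 6θ² - 4θ - 1
Step 1: f′(-2) = 31; θ₁ = -2 − 0.1·31 = -5.1
Step 2: f′(-5.1) = 175.46; θ₂ = -5.1 − 0.1·175.46 = -22.646

-22.646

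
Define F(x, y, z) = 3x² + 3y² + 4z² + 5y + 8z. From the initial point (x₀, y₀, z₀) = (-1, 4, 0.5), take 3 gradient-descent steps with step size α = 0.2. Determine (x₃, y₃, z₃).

(0.008, -0.872, -1.324)

∇F = (6x, 6y + 5, 8z + 8)
Step 1: at (-1, 4, 0.5), ∇F = (-6, 29, 12) → (-1, 4, 0.5) − 0.2·(-6, 29, 12) = (0.2, -1.8, -1.9)
Step 2: at (0.2, -1.8, -1.9), ∇F = (1.2, -5.8, -7.2) → (0.2, -1.8, -1.9) − 0.2·(1.2, -5.8, -7.2) = (-0.04, -0.64, -0.46)
Step 3: at (-0.04, -0.64, -0.46), ∇F = (-0.24, 1.16, 4.32) → (-0.04, -0.64, -0.46) − 0.2·(-0.24, 1.16, 4.32) = (0.008, -0.872, -1.324)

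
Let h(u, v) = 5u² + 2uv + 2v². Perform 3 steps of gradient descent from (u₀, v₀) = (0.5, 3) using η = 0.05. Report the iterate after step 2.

∇h = (10u + 2v, 2u + 4v)
(u₁, v₁) = (0.5, 3) − 0.05·(11, 13) = (-0.05, 2.35)
(u₂, v₂) = (-0.05, 2.35) − 0.05·(4.2, 9.3) = (-0.26, 1.885)

(-0.26, 1.885)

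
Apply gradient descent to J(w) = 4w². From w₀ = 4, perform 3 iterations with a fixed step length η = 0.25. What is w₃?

-4

J′(w) = 8w
w₁ = 4 − 0.25·32 = -4
w₂ = -4 − 0.25·(-32) = 4
w₃ = 4 − 0.25·32 = -4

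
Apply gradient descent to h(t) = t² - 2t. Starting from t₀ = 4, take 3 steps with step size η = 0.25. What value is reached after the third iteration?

h′(t) = 2t - 2
Step 1: h′(4) = 6; t₁ = 4 − 0.25·6 = 2.5
Step 2: h′(2.5) = 3; t₂ = 2.5 − 0.25·3 = 1.75
Step 3: h′(1.75) = 1.5; t₃ = 1.75 − 0.25·1.5 = 1.375

1.375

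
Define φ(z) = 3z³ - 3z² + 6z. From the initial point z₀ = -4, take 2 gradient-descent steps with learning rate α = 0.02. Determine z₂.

-18.568672

φ′(z) = 9z² - 6z + 6
Step 1: φ′(-4) = 174; z₁ = -4 − 0.02·174 = -7.48
Step 2: φ′(-7.48) = 554.4336; z₂ = -7.48 − 0.02·554.4336 = -18.568672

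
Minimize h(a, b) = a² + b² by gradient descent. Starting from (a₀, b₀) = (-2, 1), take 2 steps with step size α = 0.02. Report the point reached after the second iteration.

(-1.8432, 0.9216)

∇h = (2a, 2b)
Step 1: at (-2, 1), ∇h = (-4, 2) → (-2, 1) − 0.02·(-4, 2) = (-1.92, 0.96)
Step 2: at (-1.92, 0.96), ∇h = (-3.84, 1.92) → (-1.92, 0.96) − 0.02·(-3.84, 1.92) = (-1.8432, 0.9216)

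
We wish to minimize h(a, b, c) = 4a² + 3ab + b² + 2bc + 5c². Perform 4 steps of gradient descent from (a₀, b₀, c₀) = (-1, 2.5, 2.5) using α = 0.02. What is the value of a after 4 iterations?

-0.929664

∇h = (8a + 3b, 3a + 2b + 2c, 2b + 10c)
(a₁, b₁, c₁) = (-1, 2.5, 2.5) − 0.02·(-0.5, 7, 30) = (-0.99, 2.36, 1.9)
(a₂, b₂, c₂) = (-0.99, 2.36, 1.9) − 0.02·(-0.84, 5.55, 23.72) = (-0.9732, 2.249, 1.4256)
(a₃, b₃, c₃) = (-0.9732, 2.249, 1.4256) − 0.02·(-1.0386, 4.4296, 18.754) = (-0.952428, 2.160408, 1.05052)
(a₄, b₄, c₄) = (-0.952428, 2.160408, 1.05052) − 0.02·(-1.1382, 3.564572, 14.826016) = (-0.929664, 2.08911656, 0.75399968)
a = -0.929664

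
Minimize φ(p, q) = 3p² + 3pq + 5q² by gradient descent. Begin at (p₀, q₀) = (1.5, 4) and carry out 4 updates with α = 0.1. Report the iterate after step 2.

(-0.105, 0.18)

∇φ = (6p + 3q, 3p + 10q)
Step 1: at (1.5, 4), ∇φ = (21, 44.5) → (1.5, 4) − 0.1·(21, 44.5) = (-0.6, -0.45)
Step 2: at (-0.6, -0.45), ∇φ = (-4.95, -6.3) → (-0.6, -0.45) − 0.1·(-4.95, -6.3) = (-0.105, 0.18)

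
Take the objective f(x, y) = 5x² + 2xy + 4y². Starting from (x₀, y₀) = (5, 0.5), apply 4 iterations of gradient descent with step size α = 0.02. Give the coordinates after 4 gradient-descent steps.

(2.03552896, -0.1901888)

∇f = (10x + 2y, 2x + 8y)
Step 1: at (5, 0.5), ∇f = (51, 14) → (5, 0.5) − 0.02·(51, 14) = (3.98, 0.22)
Step 2: at (3.98, 0.22), ∇f = (40.24, 9.72) → (3.98, 0.22) − 0.02·(40.24, 9.72) = (3.1752, 0.0256)
Step 3: at (3.1752, 0.0256), ∇f = (31.8032, 6.5552) → (3.1752, 0.0256) − 0.02·(31.8032, 6.5552) = (2.539136, -0.105504)
Step 4: at (2.539136, -0.105504), ∇f = (25.180352, 4.23424) → (2.539136, -0.105504) − 0.02·(25.180352, 4.23424) = (2.03552896, -0.1901888)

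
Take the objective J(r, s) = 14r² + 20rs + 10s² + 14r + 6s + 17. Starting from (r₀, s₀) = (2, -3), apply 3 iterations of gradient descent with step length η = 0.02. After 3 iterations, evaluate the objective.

∇J = (28r + 20s + 14, 20r + 20s + 6)
Step 1: at (2, -3), ∇J = (10, -14) → (2, -3) − 0.02·(10, -14) = (1.8, -2.72)
Step 2: at (1.8, -2.72), ∇J = (10, -12.4) → (1.8, -2.72) − 0.02·(10, -12.4) = (1.6, -2.472)
Step 3: at (1.6, -2.472), ∇J = (9.36, -11.44) → (1.6, -2.472) − 0.02·(9.36, -11.44) = (1.4128, -2.2432)
J(1.4128, -2.2432) = 38.19965696

38.19965696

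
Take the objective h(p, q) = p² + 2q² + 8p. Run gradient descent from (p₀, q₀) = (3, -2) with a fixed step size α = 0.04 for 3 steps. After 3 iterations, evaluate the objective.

16.521779318784

∇h = (2p + 8, 4q)
(p₁, q₁) = (3, -2) − 0.04·(14, -8) = (2.44, -1.68)
(p₂, q₂) = (2.44, -1.68) − 0.04·(12.88, -6.72) = (1.9248, -1.4112)
(p₃, q₃) = (1.9248, -1.4112) − 0.04·(11.8496, -5.6448) = (1.450816, -1.185408)
h(1.450816, -1.185408) = 16.521779318784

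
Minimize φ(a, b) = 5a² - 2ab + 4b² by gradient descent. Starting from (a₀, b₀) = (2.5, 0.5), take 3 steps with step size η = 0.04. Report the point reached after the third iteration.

∇φ = (10a - 2b, -2a + 8b)
(a₁, b₁) = (2.5, 0.5) − 0.04·(24, -1) = (1.54, 0.54)
(a₂, b₂) = (1.54, 0.54) − 0.04·(14.32, 1.24) = (0.9672, 0.4904)
(a₃, b₃) = (0.9672, 0.4904) − 0.04·(8.6912, 1.9888) = (0.619552, 0.410848)

(0.619552, 0.410848)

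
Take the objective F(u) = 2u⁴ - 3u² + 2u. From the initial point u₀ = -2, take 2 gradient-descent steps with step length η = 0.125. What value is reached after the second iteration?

-69.578125

F′(u) = 8u³ - 6u + 2
u₁ = -2 − 0.125·(-50) = 4.25
u₂ = 4.25 − 0.125·590.625 = -69.578125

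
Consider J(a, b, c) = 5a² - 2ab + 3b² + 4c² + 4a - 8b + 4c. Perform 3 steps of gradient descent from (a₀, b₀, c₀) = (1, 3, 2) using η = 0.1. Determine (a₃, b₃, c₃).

(-0.056, 1.496, -0.48)

∇J = (10a - 2b + 4, -2a + 6b - 8, 8c + 4)
Step 1: at (1, 3, 2), ∇J = (8, 8, 20) → (1, 3, 2) − 0.1·(8, 8, 20) = (0.2, 2.2, 0)
Step 2: at (0.2, 2.2, 0), ∇J = (1.6, 4.8, 4) → (0.2, 2.2, 0) − 0.1·(1.6, 4.8, 4) = (0.04, 1.72, -0.4)
Step 3: at (0.04, 1.72, -0.4), ∇J = (0.96, 2.24, 0.8) → (0.04, 1.72, -0.4) − 0.1·(0.96, 2.24, 0.8) = (-0.056, 1.496, -0.48)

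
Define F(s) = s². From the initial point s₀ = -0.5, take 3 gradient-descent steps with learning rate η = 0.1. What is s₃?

-0.256

F′(s) = 2s
Step 1: F′(-0.5) = -1; s₁ = -0.5 − 0.1·(-1) = -0.4
Step 2: F′(-0.4) = -0.8; s₂ = -0.4 − 0.1·(-0.8) = -0.32
Step 3: F′(-0.32) = -0.64; s₃ = -0.32 − 0.1·(-0.64) = -0.256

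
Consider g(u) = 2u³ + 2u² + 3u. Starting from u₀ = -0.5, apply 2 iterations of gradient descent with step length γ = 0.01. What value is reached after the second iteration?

-0.5505375

g′(u) = 6u² + 4u + 3
Step 1: g′(-0.5) = 2.5; u₁ = -0.5 − 0.01·2.5 = -0.525
Step 2: g′(-0.525) = 2.55375; u₂ = -0.525 − 0.01·2.55375 = -0.5505375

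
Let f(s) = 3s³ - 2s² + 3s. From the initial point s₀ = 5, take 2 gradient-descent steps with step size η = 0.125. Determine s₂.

-528

f′(s) = 9s² - 4s + 3
s₁ = 5 − 0.125·208 = -21
s₂ = -21 − 0.125·4056 = -528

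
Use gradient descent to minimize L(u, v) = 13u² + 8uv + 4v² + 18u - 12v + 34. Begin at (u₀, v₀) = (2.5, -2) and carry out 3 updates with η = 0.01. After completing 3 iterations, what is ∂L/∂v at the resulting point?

∇L = (26u + 8v + 18, 8u + 8v - 12)
Step 1: at (2.5, -2), ∇L = (67, -8) → (2.5, -2) − 0.01·(67, -8) = (1.83, -1.92)
Step 2: at (1.83, -1.92), ∇L = (50.22, -12.72) → (1.83, -1.92) − 0.01·(50.22, -12.72) = (1.3278, -1.7928)
Step 3: at (1.3278, -1.7928), ∇L = (38.1804, -15.72) → (1.3278, -1.7928) − 0.01·(38.1804, -15.72) = (0.945996, -1.6356)
∂L/∂v at (0.945996, -1.6356) = -17.516832

-17.516832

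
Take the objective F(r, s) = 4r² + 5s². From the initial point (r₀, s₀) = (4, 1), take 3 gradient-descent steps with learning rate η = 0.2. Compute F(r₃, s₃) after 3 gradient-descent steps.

∇F = (8r, 10s)
(r₁, s₁) = (4, 1) − 0.2·(32, 10) = (-2.4, -1)
(r₂, s₂) = (-2.4, -1) − 0.2·(-19.2, -10) = (1.44, 1)
(r₃, s₃) = (1.44, 1) − 0.2·(11.52, 10) = (-0.864, -1)
F(-0.864, -1) = 7.985984

7.985984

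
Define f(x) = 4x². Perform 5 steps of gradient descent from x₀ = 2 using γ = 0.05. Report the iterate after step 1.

1.2

f′(x) = 8x
x₁ = 2 − 0.05·16 = 1.2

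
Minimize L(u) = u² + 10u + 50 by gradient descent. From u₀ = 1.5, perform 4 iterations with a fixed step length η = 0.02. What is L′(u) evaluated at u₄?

L′(u) = 2u + 10
u₁ = 1.5 − 0.02·13 = 1.24
u₂ = 1.24 − 0.02·12.48 = 0.9904
u₃ = 0.9904 − 0.02·11.9808 = 0.750784
u₄ = 0.750784 − 0.02·11.501568 = 0.52075264
L′(u) at (0.52075264) = 11.04150528

11.04150528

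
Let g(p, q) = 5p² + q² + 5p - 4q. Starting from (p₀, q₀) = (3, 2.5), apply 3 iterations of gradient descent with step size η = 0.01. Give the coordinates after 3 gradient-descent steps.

(2.0515, 2.470596)

∇g = (10p + 5, 2q - 4)
(p₁, q₁) = (3, 2.5) − 0.01·(35, 1) = (2.65, 2.49)
(p₂, q₂) = (2.65, 2.49) − 0.01·(31.5, 0.98) = (2.335, 2.4802)
(p₃, q₃) = (2.335, 2.4802) − 0.01·(28.35, 0.9604) = (2.0515, 2.470596)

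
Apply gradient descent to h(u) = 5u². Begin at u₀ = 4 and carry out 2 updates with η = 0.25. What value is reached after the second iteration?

9

h′(u) = 10u
u₁ = 4 − 0.25·40 = -6
u₂ = -6 − 0.25·(-60) = 9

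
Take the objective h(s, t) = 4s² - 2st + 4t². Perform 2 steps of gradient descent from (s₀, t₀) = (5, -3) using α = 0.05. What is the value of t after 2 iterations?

∇h = (8s - 2t, -2s + 8t)
Step 1: at (5, -3), ∇h = (46, -34) → (5, -3) − 0.05·(46, -34) = (2.7, -1.3)
Step 2: at (2.7, -1.3), ∇h = (24.2, -15.8) → (2.7, -1.3) − 0.05·(24.2, -15.8) = (1.49, -0.51)
t = -0.51

-0.51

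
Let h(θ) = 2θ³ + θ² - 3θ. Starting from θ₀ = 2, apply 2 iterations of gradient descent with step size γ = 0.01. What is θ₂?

h′(θ) = 6θ² + 2θ - 3
θ₁ = 2 − 0.01·25 = 1.75
θ₂ = 1.75 − 0.01·18.875 = 1.56125

1.56125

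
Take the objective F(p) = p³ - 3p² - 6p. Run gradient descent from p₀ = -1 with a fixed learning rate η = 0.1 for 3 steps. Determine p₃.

-3.7636507

F′(p) = 3p² - 6p - 6
p₁ = -1 − 0.1·3 = -1.3
p₂ = -1.3 − 0.1·6.87 = -1.987
p₃ = -1.987 − 0.1·17.766507 = -3.7636507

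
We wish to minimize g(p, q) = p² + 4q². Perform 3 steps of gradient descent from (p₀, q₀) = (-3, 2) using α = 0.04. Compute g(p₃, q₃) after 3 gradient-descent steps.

∇g = (2p, 8q)
Step 1: at (-3, 2), ∇g = (-6, 16) → (-3, 2) − 0.04·(-6, 16) = (-2.76, 1.36)
Step 2: at (-2.76, 1.36), ∇g = (-5.52, 10.88) → (-2.76, 1.36) − 0.04·(-5.52, 10.88) = (-2.5392, 0.9248)
Step 3: at (-2.5392, 0.9248), ∇g = (-5.0784, 7.3984) → (-2.5392, 0.9248) − 0.04·(-5.0784, 7.3984) = (-2.336064, 0.628864)
g(-2.336064, 0.628864) = 7.03907473408

7.03907473408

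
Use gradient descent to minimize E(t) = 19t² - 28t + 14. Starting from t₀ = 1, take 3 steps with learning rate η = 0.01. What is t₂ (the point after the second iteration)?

E′(t) = 38t - 28
t₁ = 1 − 0.01·10 = 0.9
t₂ = 0.9 − 0.01·6.2 = 0.838

0.838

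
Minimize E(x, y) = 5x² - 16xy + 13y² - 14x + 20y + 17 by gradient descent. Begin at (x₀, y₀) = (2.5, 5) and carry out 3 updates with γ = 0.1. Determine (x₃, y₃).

∇E = (10x - 16y - 14, -16x + 26y + 20)
Step 1: at (2.5, 5), ∇E = (-69, 110) → (2.5, 5) − 0.1·(-69, 110) = (9.4, -6)
Step 2: at (9.4, -6), ∇E = (176, -286.4) → (9.4, -6) − 0.1·(176, -286.4) = (-8.2, 22.64)
Step 3: at (-8.2, 22.64), ∇E = (-458.24, 739.84) → (-8.2, 22.64) − 0.1·(-458.24, 739.84) = (37.624, -51.344)

(37.624, -51.344)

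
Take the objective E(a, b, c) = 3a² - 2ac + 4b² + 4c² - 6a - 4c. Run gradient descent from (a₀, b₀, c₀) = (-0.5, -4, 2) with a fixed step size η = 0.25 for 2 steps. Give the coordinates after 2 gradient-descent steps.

∇E = (6a - 2c - 6, 8b, -2a + 8c - 4)
(a₁, b₁, c₁) = (-0.5, -4, 2) − 0.25·(-13, -32, 13) = (2.75, 4, -1.25)
(a₂, b₂, c₂) = (2.75, 4, -1.25) − 0.25·(13, 32, -19.5) = (-0.5, -4, 3.625)

(-0.5, -4, 3.625)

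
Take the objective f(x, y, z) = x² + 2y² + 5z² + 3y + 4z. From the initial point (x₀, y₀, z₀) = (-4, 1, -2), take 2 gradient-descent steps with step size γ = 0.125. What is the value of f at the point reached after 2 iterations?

∇f = (2x, 4y + 3, 10z + 4)
Step 1: at (-4, 1, -2), ∇f = (-8, 7, -16) → (-4, 1, -2) − 0.125·(-8, 7, -16) = (-3, 0.125, 0)
Step 2: at (-3, 0.125, 0), ∇f = (-6, 3.5, 4) → (-3, 0.125, 0) − 0.125·(-6, 3.5, 4) = (-2.25, -0.3125, -0.5)
f(-2.25, -0.3125, -0.5) = 3.5703125

3.5703125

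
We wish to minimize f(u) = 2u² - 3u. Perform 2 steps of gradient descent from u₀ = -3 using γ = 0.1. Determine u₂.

f′(u) = 4u - 3
Step 1: f′(-3) = -15; u₁ = -3 − 0.1·(-15) = -1.5
Step 2: f′(-1.5) = -9; u₂ = -1.5 − 0.1·(-9) = -0.6

-0.6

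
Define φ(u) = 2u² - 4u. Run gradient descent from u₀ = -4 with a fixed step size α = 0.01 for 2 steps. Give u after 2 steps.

-3.608

φ′(u) = 4u - 4
u₁ = -4 − 0.01·(-20) = -3.8
u₂ = -3.8 − 0.01·(-19.2) = -3.608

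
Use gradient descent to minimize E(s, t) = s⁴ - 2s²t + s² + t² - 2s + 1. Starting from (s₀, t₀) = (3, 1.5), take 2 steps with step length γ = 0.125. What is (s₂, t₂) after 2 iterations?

(313.8828125, 21.671875)

∇E = (4s³ - 4st + 2s - 2, -2s² + 2t)
(s₁, t₁) = (3, 1.5) − 0.125·(94, -15) = (-8.75, 3.375)
(s₂, t₂) = (-8.75, 3.375) − 0.125·(-2581.0625, -146.375) = (313.8828125, 21.671875)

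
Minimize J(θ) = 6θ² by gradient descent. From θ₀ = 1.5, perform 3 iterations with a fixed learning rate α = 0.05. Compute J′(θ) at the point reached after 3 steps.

J′(θ) = 12θ
θ₁ = 1.5 − 0.05·18 = 0.6
θ₂ = 0.6 − 0.05·7.2 = 0.24
θ₃ = 0.24 − 0.05·2.88 = 0.096
J′(θ) at (0.096) = 1.152

1.152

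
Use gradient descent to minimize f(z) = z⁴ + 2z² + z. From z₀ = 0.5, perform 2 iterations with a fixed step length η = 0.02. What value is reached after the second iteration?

0.36923944

f′(z) = 4z³ + 4z + 1
Step 1: f′(0.5) = 3.5; z₁ = 0.5 − 0.02·3.5 = 0.43
Step 2: f′(0.43) = 3.038028; z₂ = 0.43 − 0.02·3.038028 = 0.36923944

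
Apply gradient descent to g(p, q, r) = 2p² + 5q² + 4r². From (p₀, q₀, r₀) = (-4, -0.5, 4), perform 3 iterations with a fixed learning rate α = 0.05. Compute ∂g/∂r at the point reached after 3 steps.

∇g = (4p, 10q, 8r)
Step 1: at (-4, -0.5, 4), ∇g = (-16, -5, 32) → (-4, -0.5, 4) − 0.05·(-16, -5, 32) = (-3.2, -0.25, 2.4)
Step 2: at (-3.2, -0.25, 2.4), ∇g = (-12.8, -2.5, 19.2) → (-3.2, -0.25, 2.4) − 0.05·(-12.8, -2.5, 19.2) = (-2.56, -0.125, 1.44)
Step 3: at (-2.56, -0.125, 1.44), ∇g = (-10.24, -1.25, 11.52) → (-2.56, -0.125, 1.44) − 0.05·(-10.24, -1.25, 11.52) = (-2.048, -0.0625, 0.864)
∂g/∂r at (-2.048, -0.0625, 0.864) = 6.912

6.912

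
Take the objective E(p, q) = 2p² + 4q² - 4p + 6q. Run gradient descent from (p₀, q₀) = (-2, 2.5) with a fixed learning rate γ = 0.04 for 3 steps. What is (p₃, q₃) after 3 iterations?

(-0.778112, 0.271904)

∇E = (4p - 4, 8q + 6)
(p₁, q₁) = (-2, 2.5) − 0.04·(-12, 26) = (-1.52, 1.46)
(p₂, q₂) = (-1.52, 1.46) − 0.04·(-10.08, 17.68) = (-1.1168, 0.7528)
(p₃, q₃) = (-1.1168, 0.7528) − 0.04·(-8.4672, 12.0224) = (-0.778112, 0.271904)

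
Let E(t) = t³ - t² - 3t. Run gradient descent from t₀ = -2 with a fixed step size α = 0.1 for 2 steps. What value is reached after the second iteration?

-6.927

E′(t) = 3t² - 2t - 3
Step 1: E′(-2) = 13; t₁ = -2 − 0.1·13 = -3.3
Step 2: E′(-3.3) = 36.27; t₂ = -3.3 − 0.1·36.27 = -6.927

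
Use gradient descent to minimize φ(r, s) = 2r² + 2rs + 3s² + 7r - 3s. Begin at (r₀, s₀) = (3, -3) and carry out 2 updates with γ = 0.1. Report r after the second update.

∇φ = (4r + 2s + 7, 2r + 6s - 3)
(r₁, s₁) = (3, -3) − 0.1·(13, -15) = (1.7, -1.5)
(r₂, s₂) = (1.7, -1.5) − 0.1·(10.8, -8.6) = (0.62, -0.64)
r = 0.62

0.62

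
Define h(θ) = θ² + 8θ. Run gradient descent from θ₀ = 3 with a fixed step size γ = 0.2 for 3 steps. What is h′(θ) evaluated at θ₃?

h′(θ) = 2θ + 8
Step 1: h′(3) = 14; θ₁ = 3 − 0.2·14 = 0.2
Step 2: h′(0.2) = 8.4; θ₂ = 0.2 − 0.2·8.4 = -1.48
Step 3: h′(-1.48) = 5.04; θ₃ = -1.48 − 0.2·5.04 = -2.488
h′(θ) at (-2.488) = 3.024

3.024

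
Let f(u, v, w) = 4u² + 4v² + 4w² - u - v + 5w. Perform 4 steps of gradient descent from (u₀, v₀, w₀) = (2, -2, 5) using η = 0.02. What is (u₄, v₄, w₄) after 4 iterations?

(1.0585088, -0.93297664, 2.1755264)

∇f = (8u - 1, 8v - 1, 8w + 5)
Step 1: at (2, -2, 5), ∇f = (15, -17, 45) → (2, -2, 5) − 0.02·(15, -17, 45) = (1.7, -1.66, 4.1)
Step 2: at (1.7, -1.66, 4.1), ∇f = (12.6, -14.28, 37.8) → (1.7, -1.66, 4.1) − 0.02·(12.6, -14.28, 37.8) = (1.448, -1.3744, 3.344)
Step 3: at (1.448, -1.3744, 3.344), ∇f = (10.584, -11.9952, 31.752) → (1.448, -1.3744, 3.344) − 0.02·(10.584, -11.9952, 31.752) = (1.23632, -1.134496, 2.70896)
Step 4: at (1.23632, -1.134496, 2.70896), ∇f = (8.89056, -10.075968, 26.67168) → (1.23632, -1.134496, 2.70896) − 0.02·(8.89056, -10.075968, 26.67168) = (1.0585088, -0.93297664, 2.1755264)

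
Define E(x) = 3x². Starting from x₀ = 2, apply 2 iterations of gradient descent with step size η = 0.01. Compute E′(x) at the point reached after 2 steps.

E′(x) = 6x
Step 1: E′(2) = 12; x₁ = 2 − 0.01·12 = 1.88
Step 2: E′(1.88) = 11.28; x₂ = 1.88 − 0.01·11.28 = 1.7672
E′(x) at (1.7672) = 10.6032

10.6032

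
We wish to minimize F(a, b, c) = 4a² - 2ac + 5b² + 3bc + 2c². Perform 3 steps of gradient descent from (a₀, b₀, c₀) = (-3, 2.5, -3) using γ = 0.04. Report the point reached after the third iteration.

(-1.458816, 1.24704, -2.82144)

∇F = (8a - 2c, 10b + 3c, -2a + 3b + 4c)
Step 1: at (-3, 2.5, -3), ∇F = (-18, 16, 1.5) → (-3, 2.5, -3) − 0.04·(-18, 16, 1.5) = (-2.28, 1.86, -3.06)
Step 2: at (-2.28, 1.86, -3.06), ∇F = (-12.12, 9.42, -2.1) → (-2.28, 1.86, -3.06) − 0.04·(-12.12, 9.42, -2.1) = (-1.7952, 1.4832, -2.976)
Step 3: at (-1.7952, 1.4832, -2.976), ∇F = (-8.4096, 5.904, -3.864) → (-1.7952, 1.4832, -2.976) − 0.04·(-8.4096, 5.904, -3.864) = (-1.458816, 1.24704, -2.82144)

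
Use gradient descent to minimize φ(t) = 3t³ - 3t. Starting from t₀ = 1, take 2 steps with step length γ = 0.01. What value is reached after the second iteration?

0.890476

φ′(t) = 9t² - 3
Step 1: φ′(1) = 6; t₁ = 1 − 0.01·6 = 0.94
Step 2: φ′(0.94) = 4.9524; t₂ = 0.94 − 0.01·4.9524 = 0.890476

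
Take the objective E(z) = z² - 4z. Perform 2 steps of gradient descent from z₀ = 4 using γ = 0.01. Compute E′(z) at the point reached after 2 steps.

E′(z) = 2z - 4
z₁ = 4 − 0.01·4 = 3.96
z₂ = 3.96 − 0.01·3.92 = 3.9208
E′(z) at (3.9208) = 3.8416

3.8416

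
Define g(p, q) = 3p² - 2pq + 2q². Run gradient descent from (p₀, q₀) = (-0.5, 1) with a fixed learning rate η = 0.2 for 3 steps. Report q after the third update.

∇g = (6p - 2q, -2p + 4q)
Step 1: at (-0.5, 1), ∇g = (-5, 5) → (-0.5, 1) − 0.2·(-5, 5) = (0.5, 0)
Step 2: at (0.5, 0), ∇g = (3, -1) → (0.5, 0) − 0.2·(3, -1) = (-0.1, 0.2)
Step 3: at (-0.1, 0.2), ∇g = (-1, 1) → (-0.1, 0.2) − 0.2·(-1, 1) = (0.1, 0)
q = 0

0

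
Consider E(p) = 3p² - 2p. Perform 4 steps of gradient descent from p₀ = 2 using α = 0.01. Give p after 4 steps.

E′(p) = 6p - 2
Step 1: E′(2) = 10; p₁ = 2 − 0.01·10 = 1.9
Step 2: E′(1.9) = 9.4; p₂ = 1.9 − 0.01·9.4 = 1.806
Step 3: E′(1.806) = 8.836; p₃ = 1.806 − 0.01·8.836 = 1.71764
Step 4: E′(1.71764) = 8.30584; p₄ = 1.71764 − 0.01·8.30584 = 1.6345816

1.6345816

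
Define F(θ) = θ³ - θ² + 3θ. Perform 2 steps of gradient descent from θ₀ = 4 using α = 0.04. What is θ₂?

F′(θ) = 3θ² - 2θ + 3
θ₁ = 4 − 0.04·43 = 2.28
θ₂ = 2.28 − 0.04·14.0352 = 1.718592

1.718592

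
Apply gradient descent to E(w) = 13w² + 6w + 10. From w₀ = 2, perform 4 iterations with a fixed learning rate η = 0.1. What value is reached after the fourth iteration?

14.3888

E′(w) = 26w + 6
w₁ = 2 − 0.1·58 = -3.8
w₂ = -3.8 − 0.1·(-92.8) = 5.48
w₃ = 5.48 − 0.1·148.48 = -9.368
w₄ = -9.368 − 0.1·(-237.568) = 14.3888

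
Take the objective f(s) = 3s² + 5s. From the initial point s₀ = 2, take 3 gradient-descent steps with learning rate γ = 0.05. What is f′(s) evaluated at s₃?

5.831

f′(s) = 6s + 5
s₁ = 2 − 0.05·17 = 1.15
s₂ = 1.15 − 0.05·11.9 = 0.555
s₃ = 0.555 − 0.05·8.33 = 0.1385
f′(s) at (0.1385) = 5.831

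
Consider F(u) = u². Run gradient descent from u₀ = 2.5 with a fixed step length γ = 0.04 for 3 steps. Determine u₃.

F′(u) = 2u
u₁ = 2.5 − 0.04·5 = 2.3
u₂ = 2.3 − 0.04·4.6 = 2.116
u₃ = 2.116 − 0.04·4.232 = 1.94672

1.94672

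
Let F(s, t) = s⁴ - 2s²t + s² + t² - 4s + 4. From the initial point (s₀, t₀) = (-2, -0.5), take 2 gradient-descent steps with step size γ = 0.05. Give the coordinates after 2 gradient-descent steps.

∇F = (4s³ - 4st + 2s - 4, -2s² + 2t)
(s₁, t₁) = (-2, -0.5) − 0.05·(-44, -9) = (0.2, -0.05)
(s₂, t₂) = (0.2, -0.05) − 0.05·(-3.528, -0.18) = (0.3764, -0.041)

(0.3764, -0.041)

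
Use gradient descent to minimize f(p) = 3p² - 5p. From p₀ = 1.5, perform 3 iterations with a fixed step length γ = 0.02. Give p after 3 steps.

f′(p) = 6p - 5
Step 1: f′(1.5) = 4; p₁ = 1.5 − 0.02·4 = 1.42
Step 2: f′(1.42) = 3.52; p₂ = 1.42 − 0.02·3.52 = 1.3496
Step 3: f′(1.3496) = 3.0976; p₃ = 1.3496 − 0.02·3.0976 = 1.287648

1.287648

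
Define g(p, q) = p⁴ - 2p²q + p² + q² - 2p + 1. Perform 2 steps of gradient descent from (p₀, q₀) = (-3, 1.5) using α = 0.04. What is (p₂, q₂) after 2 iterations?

∇g = (4p³ - 4pq + 2p - 2, -2p² + 2q)
Step 1: at (-3, 1.5), ∇g = (-98, -15) → (-3, 1.5) − 0.04·(-98, -15) = (0.92, 2.1)
Step 2: at (0.92, 2.1), ∇g = (-4.773248, 2.5072) → (0.92, 2.1) − 0.04·(-4.773248, 2.5072) = (1.11092992, 1.999712)

(1.11092992, 1.999712)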